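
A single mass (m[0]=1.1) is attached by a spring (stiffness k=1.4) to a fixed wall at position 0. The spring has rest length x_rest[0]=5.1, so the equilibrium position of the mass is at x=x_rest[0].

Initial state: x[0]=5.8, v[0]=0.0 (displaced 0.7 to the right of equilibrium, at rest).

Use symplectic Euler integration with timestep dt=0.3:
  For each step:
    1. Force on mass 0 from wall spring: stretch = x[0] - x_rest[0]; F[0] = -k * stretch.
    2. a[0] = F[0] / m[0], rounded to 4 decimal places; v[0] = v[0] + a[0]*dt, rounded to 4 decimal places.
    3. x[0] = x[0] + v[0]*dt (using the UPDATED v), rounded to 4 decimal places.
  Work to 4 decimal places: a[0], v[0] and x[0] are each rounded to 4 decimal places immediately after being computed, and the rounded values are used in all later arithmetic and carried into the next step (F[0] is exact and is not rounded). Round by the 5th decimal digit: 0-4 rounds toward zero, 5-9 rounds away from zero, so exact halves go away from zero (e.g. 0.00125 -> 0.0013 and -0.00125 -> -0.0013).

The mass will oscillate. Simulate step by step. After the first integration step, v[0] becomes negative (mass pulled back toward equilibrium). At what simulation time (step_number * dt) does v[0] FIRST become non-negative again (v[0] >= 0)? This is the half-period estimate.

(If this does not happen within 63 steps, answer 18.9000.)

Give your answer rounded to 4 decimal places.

Step 0: x=[5.8000] v=[0.0000]
Step 1: x=[5.7198] v=[-0.2673]
Step 2: x=[5.5686] v=[-0.5039]
Step 3: x=[5.3638] v=[-0.6828]
Step 4: x=[5.1288] v=[-0.7835]
Step 5: x=[4.8905] v=[-0.7945]
Step 6: x=[4.6762] v=[-0.7145]
Step 7: x=[4.5104] v=[-0.5527]
Step 8: x=[4.4121] v=[-0.3276]
Step 9: x=[4.3926] v=[-0.0650]
Step 10: x=[4.4541] v=[0.2051]
First v>=0 after going negative at step 10, time=3.0000

Answer: 3.0000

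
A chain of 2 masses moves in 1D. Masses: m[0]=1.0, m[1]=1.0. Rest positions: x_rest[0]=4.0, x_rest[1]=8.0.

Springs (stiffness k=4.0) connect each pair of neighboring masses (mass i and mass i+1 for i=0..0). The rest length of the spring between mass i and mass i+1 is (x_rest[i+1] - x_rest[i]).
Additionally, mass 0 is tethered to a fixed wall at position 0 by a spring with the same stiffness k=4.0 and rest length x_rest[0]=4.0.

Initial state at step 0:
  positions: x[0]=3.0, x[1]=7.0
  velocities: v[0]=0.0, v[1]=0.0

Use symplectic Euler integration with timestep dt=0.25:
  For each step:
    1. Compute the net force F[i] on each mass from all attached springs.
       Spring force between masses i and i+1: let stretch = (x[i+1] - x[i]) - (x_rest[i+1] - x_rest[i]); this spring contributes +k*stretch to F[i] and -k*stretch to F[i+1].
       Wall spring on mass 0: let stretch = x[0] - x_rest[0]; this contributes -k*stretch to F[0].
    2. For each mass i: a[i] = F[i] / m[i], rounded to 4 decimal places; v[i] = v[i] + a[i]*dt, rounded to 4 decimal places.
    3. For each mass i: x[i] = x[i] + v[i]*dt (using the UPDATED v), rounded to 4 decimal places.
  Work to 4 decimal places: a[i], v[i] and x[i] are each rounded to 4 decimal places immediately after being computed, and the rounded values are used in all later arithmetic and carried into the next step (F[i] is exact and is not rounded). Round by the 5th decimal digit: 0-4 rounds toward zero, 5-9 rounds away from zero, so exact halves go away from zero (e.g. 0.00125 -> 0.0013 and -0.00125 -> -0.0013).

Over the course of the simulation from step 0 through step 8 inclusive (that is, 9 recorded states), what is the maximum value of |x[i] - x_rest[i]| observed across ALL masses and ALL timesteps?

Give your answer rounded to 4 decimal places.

Step 0: x=[3.0000 7.0000] v=[0.0000 0.0000]
Step 1: x=[3.2500 7.0000] v=[1.0000 0.0000]
Step 2: x=[3.6250 7.0625] v=[1.5000 0.2500]
Step 3: x=[3.9531 7.2656] v=[1.3125 0.8125]
Step 4: x=[4.1211 7.6406] v=[0.6719 1.5000]
Step 5: x=[4.1387 8.1357] v=[0.0703 1.9805]
Step 6: x=[4.1209 8.6316] v=[-0.0714 1.9835]
Step 7: x=[4.2005 8.9998] v=[0.3184 1.4728]
Step 8: x=[4.4298 9.1682] v=[0.9172 0.6735]
Max displacement = 1.1682

Answer: 1.1682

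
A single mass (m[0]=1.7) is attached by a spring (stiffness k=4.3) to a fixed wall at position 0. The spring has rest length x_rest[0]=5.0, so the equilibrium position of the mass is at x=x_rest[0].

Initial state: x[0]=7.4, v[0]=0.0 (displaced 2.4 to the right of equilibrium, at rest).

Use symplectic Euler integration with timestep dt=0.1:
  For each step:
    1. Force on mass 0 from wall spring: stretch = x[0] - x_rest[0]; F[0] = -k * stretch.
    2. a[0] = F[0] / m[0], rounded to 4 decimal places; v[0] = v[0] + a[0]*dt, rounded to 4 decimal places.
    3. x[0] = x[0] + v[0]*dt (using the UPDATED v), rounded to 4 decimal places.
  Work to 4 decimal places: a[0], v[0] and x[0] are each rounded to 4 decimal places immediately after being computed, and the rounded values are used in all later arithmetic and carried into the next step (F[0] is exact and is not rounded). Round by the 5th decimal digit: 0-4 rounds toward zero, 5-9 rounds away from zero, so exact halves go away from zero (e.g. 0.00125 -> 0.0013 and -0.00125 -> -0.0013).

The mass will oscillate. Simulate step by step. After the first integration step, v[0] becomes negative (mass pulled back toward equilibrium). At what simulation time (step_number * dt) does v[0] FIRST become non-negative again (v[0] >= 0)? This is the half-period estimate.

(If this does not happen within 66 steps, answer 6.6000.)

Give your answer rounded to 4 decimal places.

Answer: 2.0000

Derivation:
Step 0: x=[7.4000] v=[0.0000]
Step 1: x=[7.3393] v=[-0.6071]
Step 2: x=[7.2194] v=[-1.1988]
Step 3: x=[7.0434] v=[-1.7602]
Step 4: x=[6.8157] v=[-2.2771]
Step 5: x=[6.5421] v=[-2.7364]
Step 6: x=[6.2295] v=[-3.1265]
Step 7: x=[5.8858] v=[-3.4375]
Step 8: x=[5.5196] v=[-3.6616]
Step 9: x=[5.1403] v=[-3.7930]
Step 10: x=[4.7575] v=[-3.8285]
Step 11: x=[4.3808] v=[-3.7672]
Step 12: x=[4.0197] v=[-3.6106]
Step 13: x=[3.6834] v=[-3.3626]
Step 14: x=[3.3804] v=[-3.0296]
Step 15: x=[3.1184] v=[-2.6199]
Step 16: x=[2.9040] v=[-2.1440]
Step 17: x=[2.7426] v=[-1.6138]
Step 18: x=[2.6383] v=[-1.0428]
Step 19: x=[2.5938] v=[-0.4454]
Step 20: x=[2.6101] v=[0.1632]
First v>=0 after going negative at step 20, time=2.0000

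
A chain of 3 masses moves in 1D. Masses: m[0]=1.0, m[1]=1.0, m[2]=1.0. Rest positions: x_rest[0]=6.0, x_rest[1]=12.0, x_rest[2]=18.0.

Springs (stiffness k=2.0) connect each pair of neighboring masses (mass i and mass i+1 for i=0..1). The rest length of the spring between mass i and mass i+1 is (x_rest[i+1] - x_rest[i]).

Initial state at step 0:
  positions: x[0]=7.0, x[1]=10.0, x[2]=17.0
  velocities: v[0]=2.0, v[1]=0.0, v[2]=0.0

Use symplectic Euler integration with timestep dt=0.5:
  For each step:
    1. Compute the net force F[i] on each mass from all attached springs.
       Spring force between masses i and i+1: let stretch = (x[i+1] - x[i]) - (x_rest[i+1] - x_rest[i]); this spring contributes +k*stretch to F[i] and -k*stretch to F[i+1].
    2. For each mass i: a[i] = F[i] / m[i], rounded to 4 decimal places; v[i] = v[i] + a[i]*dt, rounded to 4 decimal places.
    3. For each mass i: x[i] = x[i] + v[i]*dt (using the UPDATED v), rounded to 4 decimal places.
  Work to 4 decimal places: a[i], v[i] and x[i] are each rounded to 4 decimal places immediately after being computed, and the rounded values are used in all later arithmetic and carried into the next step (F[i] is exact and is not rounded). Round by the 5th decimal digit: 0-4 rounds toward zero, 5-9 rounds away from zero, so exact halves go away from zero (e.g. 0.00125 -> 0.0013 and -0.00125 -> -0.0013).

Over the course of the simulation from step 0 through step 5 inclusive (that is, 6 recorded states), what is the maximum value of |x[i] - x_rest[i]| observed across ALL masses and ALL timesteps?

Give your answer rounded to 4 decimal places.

Answer: 2.5938

Derivation:
Step 0: x=[7.0000 10.0000 17.0000] v=[2.0000 0.0000 0.0000]
Step 1: x=[6.5000 12.0000 16.5000] v=[-1.0000 4.0000 -1.0000]
Step 2: x=[5.7500 13.5000 16.7500] v=[-1.5000 3.0000 0.5000]
Step 3: x=[5.8750 12.7500 18.3750] v=[0.2500 -1.5000 3.2500]
Step 4: x=[6.4375 11.3750 20.1875] v=[1.1250 -2.7500 3.6250]
Step 5: x=[6.4688 11.9375 20.5938] v=[0.0625 1.1250 0.8125]
Max displacement = 2.5938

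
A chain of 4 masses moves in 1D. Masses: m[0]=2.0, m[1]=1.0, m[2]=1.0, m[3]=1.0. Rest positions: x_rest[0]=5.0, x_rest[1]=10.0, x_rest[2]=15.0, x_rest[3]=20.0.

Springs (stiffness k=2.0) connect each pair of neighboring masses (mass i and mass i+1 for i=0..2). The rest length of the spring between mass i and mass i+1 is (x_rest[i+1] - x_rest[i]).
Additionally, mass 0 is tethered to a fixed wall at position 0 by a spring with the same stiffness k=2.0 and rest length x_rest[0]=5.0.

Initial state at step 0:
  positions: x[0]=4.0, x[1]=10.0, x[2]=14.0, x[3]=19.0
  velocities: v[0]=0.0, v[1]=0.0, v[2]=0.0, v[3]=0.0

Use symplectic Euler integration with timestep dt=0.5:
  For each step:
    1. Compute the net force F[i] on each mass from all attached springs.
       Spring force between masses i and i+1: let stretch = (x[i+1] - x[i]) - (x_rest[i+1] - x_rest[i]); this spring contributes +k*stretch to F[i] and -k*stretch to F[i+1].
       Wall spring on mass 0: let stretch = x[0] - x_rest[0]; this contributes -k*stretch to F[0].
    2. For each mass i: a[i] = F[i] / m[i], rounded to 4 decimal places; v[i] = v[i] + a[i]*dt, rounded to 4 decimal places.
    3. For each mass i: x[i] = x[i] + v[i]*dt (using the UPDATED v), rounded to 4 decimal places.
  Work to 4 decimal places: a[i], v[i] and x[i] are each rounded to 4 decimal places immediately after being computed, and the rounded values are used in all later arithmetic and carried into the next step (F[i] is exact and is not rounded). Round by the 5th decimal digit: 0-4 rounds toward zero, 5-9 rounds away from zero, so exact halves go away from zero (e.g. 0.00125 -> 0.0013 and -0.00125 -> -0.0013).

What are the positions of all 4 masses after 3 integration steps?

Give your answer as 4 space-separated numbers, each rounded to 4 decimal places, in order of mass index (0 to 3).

Step 0: x=[4.0000 10.0000 14.0000 19.0000] v=[0.0000 0.0000 0.0000 0.0000]
Step 1: x=[4.5000 9.0000 14.5000 19.0000] v=[1.0000 -2.0000 1.0000 0.0000]
Step 2: x=[5.0000 8.5000 14.5000 19.2500] v=[1.0000 -1.0000 0.0000 0.5000]
Step 3: x=[5.1250 9.2500 13.8750 19.6250] v=[0.2500 1.5000 -1.2500 0.7500]

Answer: 5.1250 9.2500 13.8750 19.6250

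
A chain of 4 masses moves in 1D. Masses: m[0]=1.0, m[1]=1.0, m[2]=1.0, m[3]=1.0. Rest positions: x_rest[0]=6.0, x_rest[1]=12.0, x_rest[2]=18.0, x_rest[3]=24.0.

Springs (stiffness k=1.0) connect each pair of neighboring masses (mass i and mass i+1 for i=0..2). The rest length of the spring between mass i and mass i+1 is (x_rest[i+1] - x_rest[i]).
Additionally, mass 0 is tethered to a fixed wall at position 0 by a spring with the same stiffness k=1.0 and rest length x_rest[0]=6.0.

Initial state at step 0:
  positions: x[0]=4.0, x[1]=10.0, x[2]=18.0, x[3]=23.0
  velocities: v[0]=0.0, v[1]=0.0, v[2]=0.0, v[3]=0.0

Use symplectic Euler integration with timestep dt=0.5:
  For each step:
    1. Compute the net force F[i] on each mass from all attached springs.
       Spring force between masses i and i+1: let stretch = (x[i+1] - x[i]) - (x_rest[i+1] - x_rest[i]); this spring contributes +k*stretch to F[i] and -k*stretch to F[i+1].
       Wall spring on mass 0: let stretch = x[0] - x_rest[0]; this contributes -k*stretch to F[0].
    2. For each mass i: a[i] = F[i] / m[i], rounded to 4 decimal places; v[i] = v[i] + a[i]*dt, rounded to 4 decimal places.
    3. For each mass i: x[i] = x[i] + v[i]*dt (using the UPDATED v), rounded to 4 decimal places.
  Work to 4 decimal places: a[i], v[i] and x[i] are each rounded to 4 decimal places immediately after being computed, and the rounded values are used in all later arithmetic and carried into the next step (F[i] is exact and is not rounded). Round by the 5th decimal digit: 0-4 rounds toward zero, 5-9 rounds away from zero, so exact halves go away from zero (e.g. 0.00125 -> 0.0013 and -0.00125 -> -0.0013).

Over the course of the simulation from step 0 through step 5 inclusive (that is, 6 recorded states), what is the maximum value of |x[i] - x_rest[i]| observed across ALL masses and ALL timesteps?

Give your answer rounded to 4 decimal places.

Answer: 2.1094

Derivation:
Step 0: x=[4.0000 10.0000 18.0000 23.0000] v=[0.0000 0.0000 0.0000 0.0000]
Step 1: x=[4.5000 10.5000 17.2500 23.2500] v=[1.0000 1.0000 -1.5000 0.5000]
Step 2: x=[5.3750 11.1875 16.3125 23.5000] v=[1.7500 1.3750 -1.8750 0.5000]
Step 3: x=[6.3594 11.7032 15.8906 23.4531] v=[1.9688 1.0313 -0.8438 -0.0938]
Step 4: x=[7.0899 11.9298 16.3125 23.0156] v=[1.4610 0.4531 0.8438 -0.8751]
Step 5: x=[7.2579 12.0421 17.3145 22.4023] v=[0.3360 0.2245 2.0040 -1.2267]
Max displacement = 2.1094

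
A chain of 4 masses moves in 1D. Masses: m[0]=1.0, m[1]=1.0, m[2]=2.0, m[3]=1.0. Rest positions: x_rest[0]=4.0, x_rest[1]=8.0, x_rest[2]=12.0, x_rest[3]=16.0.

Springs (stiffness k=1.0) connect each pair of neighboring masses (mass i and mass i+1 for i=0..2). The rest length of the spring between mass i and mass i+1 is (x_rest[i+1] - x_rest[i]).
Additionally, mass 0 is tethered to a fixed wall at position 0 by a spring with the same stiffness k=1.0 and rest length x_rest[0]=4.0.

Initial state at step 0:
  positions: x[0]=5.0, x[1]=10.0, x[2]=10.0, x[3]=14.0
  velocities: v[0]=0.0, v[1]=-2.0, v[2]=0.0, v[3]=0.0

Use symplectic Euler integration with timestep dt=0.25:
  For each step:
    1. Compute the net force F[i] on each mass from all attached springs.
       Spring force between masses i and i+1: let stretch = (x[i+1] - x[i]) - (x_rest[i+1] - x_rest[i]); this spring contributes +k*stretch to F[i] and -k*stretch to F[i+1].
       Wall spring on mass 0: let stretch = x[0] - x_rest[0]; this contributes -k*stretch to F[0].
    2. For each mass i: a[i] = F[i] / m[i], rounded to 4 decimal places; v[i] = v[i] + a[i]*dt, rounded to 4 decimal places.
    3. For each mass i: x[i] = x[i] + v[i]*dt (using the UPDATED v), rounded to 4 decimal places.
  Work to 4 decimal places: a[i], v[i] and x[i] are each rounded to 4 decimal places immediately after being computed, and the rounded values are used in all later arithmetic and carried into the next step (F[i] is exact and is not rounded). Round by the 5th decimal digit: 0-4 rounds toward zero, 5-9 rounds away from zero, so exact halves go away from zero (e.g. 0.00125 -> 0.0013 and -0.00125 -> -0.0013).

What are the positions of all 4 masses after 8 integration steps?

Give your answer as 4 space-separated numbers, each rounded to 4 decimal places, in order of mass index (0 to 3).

Answer: 1.7279 4.6226 11.1573 14.8551

Derivation:
Step 0: x=[5.0000 10.0000 10.0000 14.0000] v=[0.0000 -2.0000 0.0000 0.0000]
Step 1: x=[5.0000 9.1875 10.1250 14.0000] v=[0.0000 -3.2500 0.5000 0.0000]
Step 2: x=[4.9492 8.1719 10.3418 14.0078] v=[-0.2031 -4.0625 0.8672 0.0313]
Step 3: x=[4.7905 7.0905 10.6054 14.0365] v=[-0.6347 -4.3257 1.0542 0.1148]
Step 4: x=[4.4762 6.0850 10.8663 14.1008] v=[-1.2573 -4.0220 1.0437 0.2570]
Step 5: x=[3.9827 5.2778 11.0789 14.2129] v=[-1.9742 -3.2289 0.8504 0.4484]
Step 6: x=[3.3212 4.7522 11.2082 14.3791] v=[-2.6461 -2.1024 0.5170 0.6649]
Step 7: x=[2.5415 4.5407 11.2348 14.5972] v=[-3.1187 -0.8462 0.1064 0.8722]
Step 8: x=[1.7279 4.6226 11.1573 14.8551] v=[-3.2543 0.3275 -0.3101 1.0316]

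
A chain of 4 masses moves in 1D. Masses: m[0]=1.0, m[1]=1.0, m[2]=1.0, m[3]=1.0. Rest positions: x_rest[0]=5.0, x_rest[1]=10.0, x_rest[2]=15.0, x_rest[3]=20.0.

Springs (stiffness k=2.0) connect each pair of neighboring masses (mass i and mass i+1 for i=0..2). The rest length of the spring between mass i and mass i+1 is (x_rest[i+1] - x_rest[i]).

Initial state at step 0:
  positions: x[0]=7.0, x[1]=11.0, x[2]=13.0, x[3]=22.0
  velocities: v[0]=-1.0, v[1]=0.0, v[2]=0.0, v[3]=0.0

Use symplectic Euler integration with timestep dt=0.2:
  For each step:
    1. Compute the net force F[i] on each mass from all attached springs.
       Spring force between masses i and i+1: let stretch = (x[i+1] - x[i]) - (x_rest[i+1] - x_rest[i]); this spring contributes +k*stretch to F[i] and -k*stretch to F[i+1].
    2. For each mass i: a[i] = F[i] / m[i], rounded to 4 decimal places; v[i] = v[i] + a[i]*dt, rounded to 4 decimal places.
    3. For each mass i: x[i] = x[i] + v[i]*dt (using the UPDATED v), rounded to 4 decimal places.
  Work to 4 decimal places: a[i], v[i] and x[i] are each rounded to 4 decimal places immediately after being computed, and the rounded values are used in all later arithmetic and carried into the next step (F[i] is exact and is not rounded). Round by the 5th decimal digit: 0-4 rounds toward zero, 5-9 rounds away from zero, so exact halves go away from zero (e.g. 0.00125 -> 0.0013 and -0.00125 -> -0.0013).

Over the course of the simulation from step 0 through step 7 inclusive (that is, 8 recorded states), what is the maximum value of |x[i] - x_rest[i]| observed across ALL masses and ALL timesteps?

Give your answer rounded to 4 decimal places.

Answer: 3.0334

Derivation:
Step 0: x=[7.0000 11.0000 13.0000 22.0000] v=[-1.0000 0.0000 0.0000 0.0000]
Step 1: x=[6.7200 10.8400 13.5600 21.6800] v=[-1.4000 -0.8000 2.8000 -1.6000]
Step 2: x=[6.3696 10.5680 14.5520 21.1104] v=[-1.7520 -1.3600 4.9600 -2.8480]
Step 3: x=[5.9551 10.2788 15.7500 20.4161] v=[-2.0726 -1.4458 5.9898 -3.4714]
Step 4: x=[5.4865 10.0814 16.8836 19.7485] v=[-2.3431 -0.9868 5.6678 -3.3378]
Step 5: x=[4.9855 10.0606 17.7022 19.2517] v=[-2.5051 -0.1039 4.0929 -2.4838]
Step 6: x=[4.4905 10.2451 18.0334 19.0310] v=[-2.4751 0.9227 1.6561 -1.1036]
Step 7: x=[4.0558 10.5923 17.8214 19.1305] v=[-2.1733 1.7362 -1.0602 0.4974]
Max displacement = 3.0334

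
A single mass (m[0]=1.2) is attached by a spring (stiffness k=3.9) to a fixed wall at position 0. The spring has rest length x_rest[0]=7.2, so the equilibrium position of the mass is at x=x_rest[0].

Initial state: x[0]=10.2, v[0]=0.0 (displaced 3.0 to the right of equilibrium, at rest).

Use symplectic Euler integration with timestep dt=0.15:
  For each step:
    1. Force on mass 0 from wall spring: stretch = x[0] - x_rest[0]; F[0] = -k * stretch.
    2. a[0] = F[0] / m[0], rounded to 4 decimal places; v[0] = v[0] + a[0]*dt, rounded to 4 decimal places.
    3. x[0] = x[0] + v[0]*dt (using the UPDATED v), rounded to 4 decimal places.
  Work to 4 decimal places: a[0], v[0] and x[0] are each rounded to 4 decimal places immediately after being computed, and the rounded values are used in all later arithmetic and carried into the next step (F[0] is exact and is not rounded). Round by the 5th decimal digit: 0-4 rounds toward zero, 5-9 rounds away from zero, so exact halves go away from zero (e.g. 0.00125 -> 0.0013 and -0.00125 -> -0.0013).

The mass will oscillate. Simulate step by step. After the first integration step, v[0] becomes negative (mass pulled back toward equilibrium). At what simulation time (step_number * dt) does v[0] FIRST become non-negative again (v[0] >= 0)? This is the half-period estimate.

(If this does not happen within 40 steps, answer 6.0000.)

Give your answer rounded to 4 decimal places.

Step 0: x=[10.2000] v=[0.0000]
Step 1: x=[9.9806] v=[-1.4625]
Step 2: x=[9.5579] v=[-2.8181]
Step 3: x=[8.9628] v=[-3.9676]
Step 4: x=[8.2388] v=[-4.8270]
Step 5: x=[7.4388] v=[-5.3334]
Step 6: x=[6.6213] v=[-5.4498]
Step 7: x=[5.8461] v=[-5.1677]
Step 8: x=[5.1699] v=[-4.5077]
Step 9: x=[4.6422] v=[-3.5180]
Step 10: x=[4.3015] v=[-2.2711]
Step 11: x=[4.1728] v=[-0.8581]
Step 12: x=[4.2655] v=[0.6177]
First v>=0 after going negative at step 12, time=1.8000

Answer: 1.8000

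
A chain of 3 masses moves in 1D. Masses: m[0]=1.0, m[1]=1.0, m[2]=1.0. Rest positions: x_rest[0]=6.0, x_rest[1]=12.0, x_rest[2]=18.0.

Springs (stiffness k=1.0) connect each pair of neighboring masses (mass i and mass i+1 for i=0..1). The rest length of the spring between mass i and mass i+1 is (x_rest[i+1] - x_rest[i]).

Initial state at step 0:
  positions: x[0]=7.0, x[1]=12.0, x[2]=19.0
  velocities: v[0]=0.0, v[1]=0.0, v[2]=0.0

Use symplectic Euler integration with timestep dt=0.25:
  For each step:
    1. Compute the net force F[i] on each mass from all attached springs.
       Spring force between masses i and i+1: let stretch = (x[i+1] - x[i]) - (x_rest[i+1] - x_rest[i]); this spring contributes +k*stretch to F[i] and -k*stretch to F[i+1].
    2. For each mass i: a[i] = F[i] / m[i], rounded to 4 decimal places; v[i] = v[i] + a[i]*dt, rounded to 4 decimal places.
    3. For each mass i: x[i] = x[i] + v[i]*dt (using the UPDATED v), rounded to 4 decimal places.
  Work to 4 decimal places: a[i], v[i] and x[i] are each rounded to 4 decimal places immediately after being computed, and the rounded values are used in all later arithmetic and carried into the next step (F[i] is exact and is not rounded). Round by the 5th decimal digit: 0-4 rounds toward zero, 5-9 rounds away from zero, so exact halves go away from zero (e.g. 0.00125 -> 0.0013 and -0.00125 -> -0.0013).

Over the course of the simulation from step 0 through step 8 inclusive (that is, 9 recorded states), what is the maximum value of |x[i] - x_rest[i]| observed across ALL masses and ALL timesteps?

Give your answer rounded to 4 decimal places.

Step 0: x=[7.0000 12.0000 19.0000] v=[0.0000 0.0000 0.0000]
Step 1: x=[6.9375 12.1250 18.9375] v=[-0.2500 0.5000 -0.2500]
Step 2: x=[6.8242 12.3516 18.8242] v=[-0.4531 0.9063 -0.4531]
Step 3: x=[6.6814 12.6373 18.6814] v=[-0.5713 1.1426 -0.5713]
Step 4: x=[6.5358 12.9285 18.5358] v=[-0.5823 1.1647 -0.5823]
Step 5: x=[6.4148 13.1706 18.4148] v=[-0.4841 0.9684 -0.4841]
Step 6: x=[6.3410 13.3182 18.3410] v=[-0.2952 0.5905 -0.2952]
Step 7: x=[6.3283 13.3437 18.3283] v=[-0.0509 0.1019 -0.0509]
Step 8: x=[6.3791 13.2423 18.3791] v=[0.2030 -0.4058 0.2030]
Max displacement = 1.3437

Answer: 1.3437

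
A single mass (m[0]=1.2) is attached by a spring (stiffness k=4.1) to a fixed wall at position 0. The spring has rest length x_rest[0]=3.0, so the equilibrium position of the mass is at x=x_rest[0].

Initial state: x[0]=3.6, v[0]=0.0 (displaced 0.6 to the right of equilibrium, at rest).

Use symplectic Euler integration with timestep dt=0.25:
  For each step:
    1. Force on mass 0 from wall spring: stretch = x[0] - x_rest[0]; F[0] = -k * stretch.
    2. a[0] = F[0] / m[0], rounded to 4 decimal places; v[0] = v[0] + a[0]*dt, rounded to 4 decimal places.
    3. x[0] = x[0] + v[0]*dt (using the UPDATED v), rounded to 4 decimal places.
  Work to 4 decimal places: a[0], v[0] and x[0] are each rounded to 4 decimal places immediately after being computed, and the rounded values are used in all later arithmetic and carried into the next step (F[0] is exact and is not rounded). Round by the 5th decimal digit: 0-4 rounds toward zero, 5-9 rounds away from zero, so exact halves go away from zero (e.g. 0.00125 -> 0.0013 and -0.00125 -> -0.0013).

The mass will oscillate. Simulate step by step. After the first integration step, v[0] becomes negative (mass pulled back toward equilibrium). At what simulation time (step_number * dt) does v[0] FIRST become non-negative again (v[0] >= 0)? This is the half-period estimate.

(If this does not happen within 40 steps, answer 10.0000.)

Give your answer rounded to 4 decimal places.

Answer: 1.7500

Derivation:
Step 0: x=[3.6000] v=[0.0000]
Step 1: x=[3.4719] v=[-0.5125]
Step 2: x=[3.2430] v=[-0.9156]
Step 3: x=[2.9622] v=[-1.1232]
Step 4: x=[2.6895] v=[-1.0909]
Step 5: x=[2.4831] v=[-0.8257]
Step 6: x=[2.3871] v=[-0.3842]
Step 7: x=[2.4219] v=[0.1393]
First v>=0 after going negative at step 7, time=1.7500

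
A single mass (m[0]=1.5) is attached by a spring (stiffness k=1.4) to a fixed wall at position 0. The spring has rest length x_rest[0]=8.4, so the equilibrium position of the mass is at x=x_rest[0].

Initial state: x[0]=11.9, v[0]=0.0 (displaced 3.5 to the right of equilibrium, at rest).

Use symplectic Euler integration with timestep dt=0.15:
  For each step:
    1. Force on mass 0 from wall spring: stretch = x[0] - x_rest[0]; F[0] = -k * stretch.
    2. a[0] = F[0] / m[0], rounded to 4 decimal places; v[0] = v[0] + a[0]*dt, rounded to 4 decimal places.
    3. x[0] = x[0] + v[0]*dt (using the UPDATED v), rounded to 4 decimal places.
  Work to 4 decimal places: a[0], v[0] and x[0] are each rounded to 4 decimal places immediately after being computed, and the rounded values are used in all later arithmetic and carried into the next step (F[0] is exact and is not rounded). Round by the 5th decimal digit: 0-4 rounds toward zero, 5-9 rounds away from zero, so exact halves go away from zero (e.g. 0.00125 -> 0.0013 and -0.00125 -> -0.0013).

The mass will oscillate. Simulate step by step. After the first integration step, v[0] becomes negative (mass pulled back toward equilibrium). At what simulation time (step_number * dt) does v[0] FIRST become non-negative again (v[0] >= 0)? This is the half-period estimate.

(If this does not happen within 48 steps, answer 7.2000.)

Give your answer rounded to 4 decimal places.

Step 0: x=[11.9000] v=[0.0000]
Step 1: x=[11.8265] v=[-0.4900]
Step 2: x=[11.6810] v=[-0.9697]
Step 3: x=[11.4667] v=[-1.4290]
Step 4: x=[11.1880] v=[-1.8583]
Step 5: x=[10.8507] v=[-2.2486]
Step 6: x=[10.4619] v=[-2.5917]
Step 7: x=[10.0298] v=[-2.8804]
Step 8: x=[9.5635] v=[-3.1086]
Step 9: x=[9.0728] v=[-3.2715]
Step 10: x=[8.5679] v=[-3.3657]
Step 11: x=[8.0595] v=[-3.3892]
Step 12: x=[7.5583] v=[-3.3415]
Step 13: x=[7.0747] v=[-3.2237]
Step 14: x=[6.6190] v=[-3.0382]
Step 15: x=[6.2007] v=[-2.7889]
Step 16: x=[5.8286] v=[-2.4810]
Step 17: x=[5.5105] v=[-2.1210]
Step 18: x=[5.2530] v=[-1.7165]
Step 19: x=[5.0616] v=[-1.2759]
Step 20: x=[4.9403] v=[-0.8085]
Step 21: x=[4.8917] v=[-0.3241]
Step 22: x=[4.9168] v=[0.1671]
First v>=0 after going negative at step 22, time=3.3000

Answer: 3.3000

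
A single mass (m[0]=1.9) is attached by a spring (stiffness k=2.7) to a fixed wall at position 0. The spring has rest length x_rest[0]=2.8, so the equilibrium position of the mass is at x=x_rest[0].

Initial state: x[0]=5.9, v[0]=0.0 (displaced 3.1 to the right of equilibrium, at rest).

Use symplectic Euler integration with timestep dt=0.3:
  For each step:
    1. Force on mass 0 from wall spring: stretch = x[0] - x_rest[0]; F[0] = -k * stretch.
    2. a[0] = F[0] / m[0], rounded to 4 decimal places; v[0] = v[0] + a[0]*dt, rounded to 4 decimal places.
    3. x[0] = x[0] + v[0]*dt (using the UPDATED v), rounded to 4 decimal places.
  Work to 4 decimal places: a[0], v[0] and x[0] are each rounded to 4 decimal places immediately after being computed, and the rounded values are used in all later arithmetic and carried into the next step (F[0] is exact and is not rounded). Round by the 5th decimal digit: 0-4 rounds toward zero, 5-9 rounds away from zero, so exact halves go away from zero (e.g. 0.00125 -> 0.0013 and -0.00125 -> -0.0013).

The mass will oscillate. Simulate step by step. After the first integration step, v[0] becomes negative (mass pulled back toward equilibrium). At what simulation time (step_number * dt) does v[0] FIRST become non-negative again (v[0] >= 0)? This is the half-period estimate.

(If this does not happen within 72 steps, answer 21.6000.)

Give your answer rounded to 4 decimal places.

Step 0: x=[5.9000] v=[0.0000]
Step 1: x=[5.5035] v=[-1.3216]
Step 2: x=[4.7613] v=[-2.4741]
Step 3: x=[3.7682] v=[-3.3102]
Step 4: x=[2.6513] v=[-3.7230]
Step 5: x=[1.5534] v=[-3.6596]
Step 6: x=[0.6149] v=[-3.1282]
Step 7: x=[-0.0441] v=[-2.1967]
Step 8: x=[-0.3394] v=[-0.9842]
Step 9: x=[-0.2331] v=[0.3542]
First v>=0 after going negative at step 9, time=2.7000

Answer: 2.7000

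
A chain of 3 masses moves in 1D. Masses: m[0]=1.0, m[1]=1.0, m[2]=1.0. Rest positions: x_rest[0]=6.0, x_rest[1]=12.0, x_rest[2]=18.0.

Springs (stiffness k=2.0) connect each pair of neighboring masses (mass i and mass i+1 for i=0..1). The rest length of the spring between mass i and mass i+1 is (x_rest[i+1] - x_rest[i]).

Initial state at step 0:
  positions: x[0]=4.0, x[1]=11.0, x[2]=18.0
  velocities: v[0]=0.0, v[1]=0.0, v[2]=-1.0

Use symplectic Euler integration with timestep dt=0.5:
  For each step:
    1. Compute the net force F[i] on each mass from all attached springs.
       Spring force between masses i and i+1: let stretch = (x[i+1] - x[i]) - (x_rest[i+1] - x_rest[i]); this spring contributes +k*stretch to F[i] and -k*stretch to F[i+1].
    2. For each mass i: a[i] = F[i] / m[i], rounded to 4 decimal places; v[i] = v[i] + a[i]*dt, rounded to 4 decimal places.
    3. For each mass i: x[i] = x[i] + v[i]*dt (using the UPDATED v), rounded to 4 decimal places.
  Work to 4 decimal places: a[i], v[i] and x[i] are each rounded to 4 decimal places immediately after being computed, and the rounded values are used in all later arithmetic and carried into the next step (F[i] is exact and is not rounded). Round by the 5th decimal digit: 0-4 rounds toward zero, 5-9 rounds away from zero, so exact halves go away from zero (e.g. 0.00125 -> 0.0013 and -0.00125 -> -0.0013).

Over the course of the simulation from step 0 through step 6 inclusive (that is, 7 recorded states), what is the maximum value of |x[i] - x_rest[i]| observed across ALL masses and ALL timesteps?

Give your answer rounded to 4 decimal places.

Answer: 2.7500

Derivation:
Step 0: x=[4.0000 11.0000 18.0000] v=[0.0000 0.0000 -1.0000]
Step 1: x=[4.5000 11.0000 17.0000] v=[1.0000 0.0000 -2.0000]
Step 2: x=[5.2500 10.7500 16.0000] v=[1.5000 -0.5000 -2.0000]
Step 3: x=[5.7500 10.3750 15.3750] v=[1.0000 -0.7500 -1.2500]
Step 4: x=[5.5625 10.1875 15.2500] v=[-0.3750 -0.3750 -0.2500]
Step 5: x=[4.6875 10.2188 15.5938] v=[-1.7500 0.0625 0.6875]
Step 6: x=[3.5782 10.1719 16.2501] v=[-2.2187 -0.0938 1.3125]
Max displacement = 2.7500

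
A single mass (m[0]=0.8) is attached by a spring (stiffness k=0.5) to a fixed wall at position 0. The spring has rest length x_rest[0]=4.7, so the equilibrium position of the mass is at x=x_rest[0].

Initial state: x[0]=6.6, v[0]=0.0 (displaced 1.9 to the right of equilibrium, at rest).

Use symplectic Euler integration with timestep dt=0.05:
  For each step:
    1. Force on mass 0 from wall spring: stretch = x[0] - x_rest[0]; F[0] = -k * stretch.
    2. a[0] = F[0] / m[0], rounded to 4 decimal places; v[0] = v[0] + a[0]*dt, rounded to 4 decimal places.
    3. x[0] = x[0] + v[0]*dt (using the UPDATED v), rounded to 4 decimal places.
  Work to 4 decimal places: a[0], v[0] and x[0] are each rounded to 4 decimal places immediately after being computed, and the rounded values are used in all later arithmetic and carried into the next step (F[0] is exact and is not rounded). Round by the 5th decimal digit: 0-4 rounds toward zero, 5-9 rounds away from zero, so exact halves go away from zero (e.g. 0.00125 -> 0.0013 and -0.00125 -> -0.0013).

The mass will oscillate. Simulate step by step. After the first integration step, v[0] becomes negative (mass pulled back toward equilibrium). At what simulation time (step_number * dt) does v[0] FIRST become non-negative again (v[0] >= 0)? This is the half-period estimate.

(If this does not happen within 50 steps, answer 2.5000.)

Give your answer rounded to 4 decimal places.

Step 0: x=[6.6000] v=[0.0000]
Step 1: x=[6.5970] v=[-0.0594]
Step 2: x=[6.5911] v=[-0.1187]
Step 3: x=[6.5822] v=[-0.1778]
Step 4: x=[6.5704] v=[-0.2366]
Step 5: x=[6.5556] v=[-0.2951]
Step 6: x=[6.5379] v=[-0.3531]
Step 7: x=[6.5174] v=[-0.4105]
Step 8: x=[6.4940] v=[-0.4673]
Step 9: x=[6.4678] v=[-0.5234]
Step 10: x=[6.4389] v=[-0.5786]
Step 11: x=[6.4073] v=[-0.6329]
Step 12: x=[6.3730] v=[-0.6863]
Step 13: x=[6.3361] v=[-0.7386]
Step 14: x=[6.2966] v=[-0.7897]
Step 15: x=[6.2546] v=[-0.8396]
Step 16: x=[6.2102] v=[-0.8882]
Step 17: x=[6.1634] v=[-0.9354]
Step 18: x=[6.1143] v=[-0.9811]
Step 19: x=[6.0630] v=[-1.0253]
Step 20: x=[6.0096] v=[-1.0679]
Step 21: x=[5.9542] v=[-1.1088]
Step 22: x=[5.8968] v=[-1.1480]
Step 23: x=[5.8375] v=[-1.1854]
Step 24: x=[5.7765] v=[-1.2209]
Step 25: x=[5.7138] v=[-1.2545]
Step 26: x=[5.6495] v=[-1.2862]
Step 27: x=[5.5837] v=[-1.3159]
Step 28: x=[5.5165] v=[-1.3435]
Step 29: x=[5.4481] v=[-1.3690]
Step 30: x=[5.3785] v=[-1.3924]
Step 31: x=[5.3078] v=[-1.4136]
Step 32: x=[5.2362] v=[-1.4326]
Step 33: x=[5.1637] v=[-1.4494]
Step 34: x=[5.0905] v=[-1.4639]
Step 35: x=[5.0167] v=[-1.4761]
Step 36: x=[4.9424] v=[-1.4860]
Step 37: x=[4.8677] v=[-1.4936]
Step 38: x=[4.7928] v=[-1.4988]
Step 39: x=[4.7177] v=[-1.5017]
Step 40: x=[4.6426] v=[-1.5023]
Step 41: x=[4.5676] v=[-1.5005]
Step 42: x=[4.4928] v=[-1.4964]
Step 43: x=[4.4183] v=[-1.4899]
Step 44: x=[4.3442] v=[-1.4811]
Step 45: x=[4.2707] v=[-1.4700]
Step 46: x=[4.1979] v=[-1.4566]
Step 47: x=[4.1259] v=[-1.4409]
Step 48: x=[4.0548] v=[-1.4230]
Step 49: x=[3.9847] v=[-1.4028]
Step 50: x=[3.9157] v=[-1.3804]
v[0] did not become non-negative within 50 steps; using fallback time=2.5000

Answer: 2.5000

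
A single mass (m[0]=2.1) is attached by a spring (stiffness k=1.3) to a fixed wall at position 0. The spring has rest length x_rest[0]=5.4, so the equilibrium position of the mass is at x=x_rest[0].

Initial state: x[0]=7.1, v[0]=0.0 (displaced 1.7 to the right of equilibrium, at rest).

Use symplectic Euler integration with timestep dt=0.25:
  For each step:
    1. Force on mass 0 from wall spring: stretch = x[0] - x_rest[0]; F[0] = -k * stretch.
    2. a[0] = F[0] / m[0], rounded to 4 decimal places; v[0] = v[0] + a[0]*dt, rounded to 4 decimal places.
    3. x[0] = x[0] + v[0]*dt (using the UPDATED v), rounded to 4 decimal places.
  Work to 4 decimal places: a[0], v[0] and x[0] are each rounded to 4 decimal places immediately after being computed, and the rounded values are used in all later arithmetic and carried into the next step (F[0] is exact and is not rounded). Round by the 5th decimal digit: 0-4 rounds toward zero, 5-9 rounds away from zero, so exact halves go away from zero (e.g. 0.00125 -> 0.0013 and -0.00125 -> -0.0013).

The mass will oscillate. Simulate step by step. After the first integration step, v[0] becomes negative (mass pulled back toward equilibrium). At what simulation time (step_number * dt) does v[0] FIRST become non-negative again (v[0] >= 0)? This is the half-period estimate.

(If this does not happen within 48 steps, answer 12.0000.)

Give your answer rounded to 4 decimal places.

Step 0: x=[7.1000] v=[0.0000]
Step 1: x=[7.0342] v=[-0.2631]
Step 2: x=[6.9052] v=[-0.5160]
Step 3: x=[6.7180] v=[-0.7490]
Step 4: x=[6.4798] v=[-0.9530]
Step 5: x=[6.1998] v=[-1.1201]
Step 6: x=[5.8888] v=[-1.2439]
Step 7: x=[5.5589] v=[-1.3196]
Step 8: x=[5.2229] v=[-1.3442]
Step 9: x=[4.8937] v=[-1.3168]
Step 10: x=[4.5841] v=[-1.2385]
Step 11: x=[4.3061] v=[-1.1122]
Step 12: x=[4.0704] v=[-0.9429]
Step 13: x=[3.8861] v=[-0.7371]
Step 14: x=[3.7604] v=[-0.5028]
Step 15: x=[3.6981] v=[-0.2491]
Step 16: x=[3.7017] v=[0.0143]
First v>=0 after going negative at step 16, time=4.0000

Answer: 4.0000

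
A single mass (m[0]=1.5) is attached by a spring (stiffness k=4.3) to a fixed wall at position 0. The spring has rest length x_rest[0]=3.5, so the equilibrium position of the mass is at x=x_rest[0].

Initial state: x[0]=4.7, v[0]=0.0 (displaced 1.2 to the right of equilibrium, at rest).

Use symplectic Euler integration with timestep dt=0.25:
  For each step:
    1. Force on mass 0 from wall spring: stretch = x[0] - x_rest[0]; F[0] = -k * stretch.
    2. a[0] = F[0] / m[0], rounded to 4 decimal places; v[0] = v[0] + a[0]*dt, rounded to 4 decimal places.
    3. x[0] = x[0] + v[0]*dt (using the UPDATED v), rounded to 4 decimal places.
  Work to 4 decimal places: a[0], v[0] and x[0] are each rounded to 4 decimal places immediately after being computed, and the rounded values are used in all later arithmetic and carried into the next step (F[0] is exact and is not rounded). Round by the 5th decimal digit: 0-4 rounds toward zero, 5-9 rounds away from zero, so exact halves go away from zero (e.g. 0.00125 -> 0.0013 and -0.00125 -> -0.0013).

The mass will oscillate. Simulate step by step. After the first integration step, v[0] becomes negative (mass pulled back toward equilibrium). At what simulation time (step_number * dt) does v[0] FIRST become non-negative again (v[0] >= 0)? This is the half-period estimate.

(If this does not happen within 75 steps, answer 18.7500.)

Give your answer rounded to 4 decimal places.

Answer: 2.0000

Derivation:
Step 0: x=[4.7000] v=[0.0000]
Step 1: x=[4.4850] v=[-0.8600]
Step 2: x=[4.0935] v=[-1.5659]
Step 3: x=[3.5957] v=[-1.9913]
Step 4: x=[3.0807] v=[-2.0599]
Step 5: x=[2.6409] v=[-1.7594]
Step 6: x=[2.3550] v=[-1.1437]
Step 7: x=[2.2742] v=[-0.3231]
Step 8: x=[2.4131] v=[0.5554]
First v>=0 after going negative at step 8, time=2.0000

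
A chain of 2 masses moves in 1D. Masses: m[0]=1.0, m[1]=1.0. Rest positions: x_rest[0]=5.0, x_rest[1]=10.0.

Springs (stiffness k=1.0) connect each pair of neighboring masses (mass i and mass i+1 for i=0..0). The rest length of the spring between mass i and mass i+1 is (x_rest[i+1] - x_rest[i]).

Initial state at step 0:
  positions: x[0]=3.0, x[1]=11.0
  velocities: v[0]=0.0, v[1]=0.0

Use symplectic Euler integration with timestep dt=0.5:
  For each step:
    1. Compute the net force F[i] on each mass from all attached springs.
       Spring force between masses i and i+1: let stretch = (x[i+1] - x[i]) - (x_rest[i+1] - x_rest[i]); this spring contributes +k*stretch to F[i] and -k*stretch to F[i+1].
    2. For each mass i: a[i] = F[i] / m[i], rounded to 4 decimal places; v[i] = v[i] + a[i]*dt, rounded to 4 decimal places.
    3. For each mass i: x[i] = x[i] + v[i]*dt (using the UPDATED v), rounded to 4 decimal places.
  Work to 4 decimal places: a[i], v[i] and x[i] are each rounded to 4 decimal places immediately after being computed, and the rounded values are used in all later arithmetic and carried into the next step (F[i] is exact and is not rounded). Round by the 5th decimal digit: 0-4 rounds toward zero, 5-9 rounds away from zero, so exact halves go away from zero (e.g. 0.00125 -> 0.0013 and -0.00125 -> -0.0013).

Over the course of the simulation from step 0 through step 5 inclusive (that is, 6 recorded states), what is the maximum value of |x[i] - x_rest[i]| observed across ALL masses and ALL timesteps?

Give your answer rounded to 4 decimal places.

Answer: 2.0937

Derivation:
Step 0: x=[3.0000 11.0000] v=[0.0000 0.0000]
Step 1: x=[3.7500 10.2500] v=[1.5000 -1.5000]
Step 2: x=[4.8750 9.1250] v=[2.2500 -2.2500]
Step 3: x=[5.8125 8.1875] v=[1.8750 -1.8750]
Step 4: x=[6.0938 7.9063] v=[0.5625 -0.5625]
Step 5: x=[5.5782 8.4220] v=[-1.0313 1.0313]
Max displacement = 2.0937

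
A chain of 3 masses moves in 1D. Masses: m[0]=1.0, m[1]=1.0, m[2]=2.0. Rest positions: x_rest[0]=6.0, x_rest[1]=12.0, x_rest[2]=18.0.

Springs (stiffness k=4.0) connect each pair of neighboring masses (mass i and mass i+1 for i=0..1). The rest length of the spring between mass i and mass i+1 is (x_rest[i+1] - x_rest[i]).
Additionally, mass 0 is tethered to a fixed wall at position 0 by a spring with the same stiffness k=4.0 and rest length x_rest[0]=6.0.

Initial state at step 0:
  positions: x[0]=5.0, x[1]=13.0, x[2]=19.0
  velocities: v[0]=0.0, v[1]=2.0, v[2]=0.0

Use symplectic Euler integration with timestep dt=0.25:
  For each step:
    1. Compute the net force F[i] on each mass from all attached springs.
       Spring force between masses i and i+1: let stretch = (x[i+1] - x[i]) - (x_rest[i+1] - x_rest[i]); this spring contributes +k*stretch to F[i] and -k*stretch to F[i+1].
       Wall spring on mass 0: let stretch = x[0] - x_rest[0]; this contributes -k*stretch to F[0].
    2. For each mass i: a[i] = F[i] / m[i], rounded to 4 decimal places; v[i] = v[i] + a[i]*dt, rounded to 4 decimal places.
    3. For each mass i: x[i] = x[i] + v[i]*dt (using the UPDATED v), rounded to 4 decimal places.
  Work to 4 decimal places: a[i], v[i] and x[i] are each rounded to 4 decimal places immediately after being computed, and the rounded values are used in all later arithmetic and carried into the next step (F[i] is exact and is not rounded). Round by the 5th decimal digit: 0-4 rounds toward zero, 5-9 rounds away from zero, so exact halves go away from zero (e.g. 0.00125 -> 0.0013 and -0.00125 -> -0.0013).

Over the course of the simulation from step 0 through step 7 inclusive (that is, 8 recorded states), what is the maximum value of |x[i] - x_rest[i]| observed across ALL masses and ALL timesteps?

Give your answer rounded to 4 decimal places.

Answer: 1.8516

Derivation:
Step 0: x=[5.0000 13.0000 19.0000] v=[0.0000 2.0000 0.0000]
Step 1: x=[5.7500 13.0000 19.0000] v=[3.0000 0.0000 0.0000]
Step 2: x=[6.8750 12.6875 19.0000] v=[4.5000 -1.2500 0.0000]
Step 3: x=[7.7344 12.5000 18.9609] v=[3.4375 -0.7500 -0.1563]
Step 4: x=[7.8516 12.7363 18.8642] v=[0.4687 0.9453 -0.3868]
Step 5: x=[7.2271 13.2834 18.7515] v=[-2.4982 2.1885 -0.4508]
Step 6: x=[6.3099 13.6835 18.7053] v=[-3.6690 1.6003 -0.1849]
Step 7: x=[5.6586 13.4956 18.7814] v=[-2.6053 -0.7515 0.3042]
Max displacement = 1.8516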